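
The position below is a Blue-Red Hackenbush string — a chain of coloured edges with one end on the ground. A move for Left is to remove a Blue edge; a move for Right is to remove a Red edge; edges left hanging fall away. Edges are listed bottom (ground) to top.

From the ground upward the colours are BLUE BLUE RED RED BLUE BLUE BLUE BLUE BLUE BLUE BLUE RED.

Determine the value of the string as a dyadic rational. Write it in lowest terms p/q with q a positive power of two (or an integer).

1533/1024

v(B) = { 0 | — } -> 1
v(BB) = { 0 1 | — } -> 2
v(BBR) = { 0 1 | 2 } -> 3/2
v(BBRR) = { 0 1 | 3/2 2 } -> 5/4
v(BBRRB) = { 0 1 5/4 | 3/2 2 } -> 11/8
v(BBRRBB) = { 0 1 5/4 11/8 | 3/2 2 } -> 23/16
v(BBRRBBB) = { 0 1 5/4 11/8 23/16 | 3/2 2 } -> 47/32
v(BBRRBBBB) = { 0 1 5/4 11/8 23/16 47/32 | 3/2 2 } -> 95/64
v(BBRRBBBBB) = { 0 1 5/4 11/8 23/16 47/32 95/64 | 3/2 2 } -> 191/128
v(BBRRBBBBBB) = { 0 1 5/4 11/8 23/16 47/32 95/64 191/128 | 3/2 2 } -> 383/256
v(BBRRBBBBBBB) = { 0 1 5/4 11/8 23/16 47/32 95/64 191/128 383/256 | 3/2 2 } -> 767/512
v(BBRRBBBBBBBR) = { 0 1 5/4 11/8 23/16 47/32 95/64 191/128 383/256 | 767/512 3/2 2 } -> 1533/1024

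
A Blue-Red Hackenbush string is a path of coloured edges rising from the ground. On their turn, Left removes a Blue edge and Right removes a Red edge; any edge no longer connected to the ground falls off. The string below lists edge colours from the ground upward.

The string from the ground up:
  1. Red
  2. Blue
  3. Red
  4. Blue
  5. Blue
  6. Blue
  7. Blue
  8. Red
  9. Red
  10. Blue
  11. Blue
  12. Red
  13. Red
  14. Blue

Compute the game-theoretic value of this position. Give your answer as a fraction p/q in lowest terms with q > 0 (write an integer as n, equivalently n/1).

-4301/8192

value(R) = { (no moves) | 0 } => -1
value(RB) = { -1 | 0 } => -1/2
value(RBR) = { -1 | -1/2 0 } => -3/4
value(RBRB) = { -1 -3/4 | -1/2 0 } => -5/8
value(RBRBB) = { -1 -3/4 -5/8 | -1/2 0 } => -9/16
value(RBRBBB) = { -1 -3/4 -5/8 -9/16 | -1/2 0 } => -17/32
value(RBRBBBB) = { -1 -3/4 -5/8 -9/16 -17/32 | -1/2 0 } => -33/64
value(RBRBBBBR) = { -1 -3/4 -5/8 -9/16 -17/32 | -33/64 -1/2 0 } => -67/128
value(RBRBBBBRR) = { -1 -3/4 -5/8 -9/16 -17/32 | -67/128 -33/64 -1/2 0 } => -135/256
value(RBRBBBBRRB) = { -1 -3/4 -5/8 -9/16 -17/32 -135/256 | -67/128 -33/64 -1/2 0 } => -269/512
value(RBRBBBBRRBB) = { -1 -3/4 -5/8 -9/16 -17/32 -135/256 -269/512 | -67/128 -33/64 -1/2 0 } => -537/1024
value(RBRBBBBRRBBR) = { -1 -3/4 -5/8 -9/16 -17/32 -135/256 -269/512 | -537/1024 -67/128 -33/64 -1/2 0 } => -1075/2048
value(RBRBBBBRRBBRR) = { -1 -3/4 -5/8 -9/16 -17/32 -135/256 -269/512 | -1075/2048 -537/1024 -67/128 -33/64 -1/2 0 } => -2151/4096
value(RBRBBBBRRBBRRB) = { -1 -3/4 -5/8 -9/16 -17/32 -135/256 -269/512 -2151/4096 | -1075/2048 -537/1024 -67/128 -33/64 -1/2 0 } => -4301/8192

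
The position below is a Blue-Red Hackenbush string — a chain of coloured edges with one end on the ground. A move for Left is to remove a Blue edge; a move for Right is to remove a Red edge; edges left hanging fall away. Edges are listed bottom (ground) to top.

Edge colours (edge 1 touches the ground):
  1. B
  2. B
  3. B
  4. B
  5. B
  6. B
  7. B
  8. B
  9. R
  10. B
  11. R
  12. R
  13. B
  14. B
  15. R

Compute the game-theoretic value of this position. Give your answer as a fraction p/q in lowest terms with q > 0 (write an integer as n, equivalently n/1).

973/128

Prefix values for B B B B B B B B R B R R B B R via {L|R} + simplicity:
B: Left { 0 }, Right { · } — simplest 1
BB: Left { 0, 1 }, Right { · } — simplest 2
BBB: Left { 0, 1, 2 }, Right { · } — simplest 3
BBBB: Left { 0, 1, 2, 3 }, Right { · } — simplest 4
BBBBB: Left { 0, 1, 2, 3, 4 }, Right { · } — simplest 5
BBBBBB: Left { 0, 1, 2, 3, 4, 5 }, Right { · } — simplest 6
BBBBBBB: Left { 0, 1, 2, 3, 4, 5, 6 }, Right { · } — simplest 7
BBBBBBBB: Left { 0, 1, 2, 3, 4, 5, 6, 7 }, Right { · } — simplest 8
BBBBBBBBR: Left { 0, 1, 2, 3, 4, 5, 6, 7 }, Right { 8 } — simplest 15/2
BBBBBBBBRB: Left { 0, 1, 2, 3, 4, 5, 6, 7, 15/2 }, Right { 8 } — simplest 31/4
BBBBBBBBRBR: Left { 0, 1, 2, 3, 4, 5, 6, 7, 15/2 }, Right { 31/4, 8 } — simplest 61/8
BBBBBBBBRBRR: Left { 0, 1, 2, 3, 4, 5, 6, 7, 15/2 }, Right { 61/8, 31/4, 8 } — simplest 121/16
BBBBBBBBRBRRB: Left { 0, 1, 2, 3, 4, 5, 6, 7, 15/2, 121/16 }, Right { 61/8, 31/4, 8 } — simplest 243/32
BBBBBBBBRBRRBB: Left { 0, 1, 2, 3, 4, 5, 6, 7, 15/2, 121/16, 243/32 }, Right { 61/8, 31/4, 8 } — simplest 487/64
BBBBBBBBRBRRBBR: Left { 0, 1, 2, 3, 4, 5, 6, 7, 15/2, 121/16, 243/32 }, Right { 487/64, 61/8, 31/4, 8 } — simplest 973/128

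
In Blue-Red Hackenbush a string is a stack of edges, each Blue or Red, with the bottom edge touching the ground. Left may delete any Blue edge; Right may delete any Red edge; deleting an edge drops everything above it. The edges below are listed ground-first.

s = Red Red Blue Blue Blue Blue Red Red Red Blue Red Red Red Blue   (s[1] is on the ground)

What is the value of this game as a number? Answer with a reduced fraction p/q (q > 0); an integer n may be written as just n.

-4573/4096

g_1 [R]  L=[]  R=[0]  so -1
g_2 [RR]  L=[]  R=[-1,0]  so -2
g_3 [RRB]  L=[-2]  R=[-1,0]  so -3/2
g_4 [RRBB]  L=[-2,-3/2]  R=[-1,0]  so -5/4
g_5 [RRBBB]  L=[-2,-3/2,-5/4]  R=[-1,0]  so -9/8
g_6 [RRBBBB]  L=[-2,-3/2,-5/4,-9/8]  R=[-1,0]  so -17/16
g_7 [RRBBBBR]  L=[-2,-3/2,-5/4,-9/8]  R=[-17/16,-1,0]  so -35/32
g_8 [RRBBBBRR]  L=[-2,-3/2,-5/4,-9/8]  R=[-35/32,-17/16,-1,0]  so -71/64
g_9 [RRBBBBRRR]  L=[-2,-3/2,-5/4,-9/8]  R=[-71/64,-35/32,-17/16,-1,0]  so -143/128
g_10 [RRBBBBRRRB]  L=[-2,-3/2,-5/4,-9/8,-143/128]  R=[-71/64,-35/32,-17/16,-1,0]  so -285/256
g_11 [RRBBBBRRRBR]  L=[-2,-3/2,-5/4,-9/8,-143/128]  R=[-285/256,-71/64,-35/32,-17/16,-1,0]  so -571/512
g_12 [RRBBBBRRRBRR]  L=[-2,-3/2,-5/4,-9/8,-143/128]  R=[-571/512,-285/256,-71/64,-35/32,-17/16,-1,0]  so -1143/1024
g_13 [RRBBBBRRRBRRR]  L=[-2,-3/2,-5/4,-9/8,-143/128]  R=[-1143/1024,-571/512,-285/256,-71/64,-35/32,-17/16,-1,0]  so -2287/2048
g_14 [RRBBBBRRRBRRRB]  L=[-2,-3/2,-5/4,-9/8,-143/128,-2287/2048]  R=[-1143/1024,-571/512,-285/256,-71/64,-35/32,-17/16,-1,0]  so -4573/4096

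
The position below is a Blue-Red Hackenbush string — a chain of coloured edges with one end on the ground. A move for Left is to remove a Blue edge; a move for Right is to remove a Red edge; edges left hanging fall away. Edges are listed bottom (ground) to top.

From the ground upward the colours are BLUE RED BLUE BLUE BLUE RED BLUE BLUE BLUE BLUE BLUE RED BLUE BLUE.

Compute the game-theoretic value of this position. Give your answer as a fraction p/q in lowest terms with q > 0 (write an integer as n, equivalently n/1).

Prefix values for BLUE RED BLUE BLUE BLUE RED BLUE BLUE BLUE BLUE BLUE RED BLUE BLUE via {L|R} + simplicity:
v_1 [B]  L=[0]  R=[]  → 1
v_2 [BR]  L=[0]  R=[1]  → 1/2
v_3 [BRB]  L=[0, 1/2]  R=[1]  → 3/4
v_4 [BRBB]  L=[0, 1/2, 3/4]  R=[1]  → 7/8
v_5 [BRBBB]  L=[0, 1/2, 3/4, 7/8]  R=[1]  → 15/16
v_6 [BRBBBR]  L=[0, 1/2, 3/4, 7/8]  R=[15/16, 1]  → 29/32
v_7 [BRBBBRB]  L=[0, 1/2, 3/4, 7/8, 29/32]  R=[15/16, 1]  → 59/64
v_8 [BRBBBRBB]  L=[0, 1/2, 3/4, 7/8, 29/32, 59/64]  R=[15/16, 1]  → 119/128
v_9 [BRBBBRBBB]  L=[0, 1/2, 3/4, 7/8, 29/32, 59/64, 119/128]  R=[15/16, 1]  → 239/256
v_10 [BRBBBRBBBB]  L=[0, 1/2, 3/4, 7/8, 29/32, 59/64, 119/128, 239/256]  R=[15/16, 1]  → 479/512
v_11 [BRBBBRBBBBB]  L=[0, 1/2, 3/4, 7/8, 29/32, 59/64, 119/128, 239/256, 479/512]  R=[15/16, 1]  → 959/1024
v_12 [BRBBBRBBBBBR]  L=[0, 1/2, 3/4, 7/8, 29/32, 59/64, 119/128, 239/256, 479/512]  R=[959/1024, 15/16, 1]  → 1917/2048
v_13 [BRBBBRBBBBBRB]  L=[0, 1/2, 3/4, 7/8, 29/32, 59/64, 119/128, 239/256, 479/512, 1917/2048]  R=[959/1024, 15/16, 1]  → 3835/4096
v_14 [BRBBBRBBBBBRBB]  L=[0, 1/2, 3/4, 7/8, 29/32, 59/64, 119/128, 239/256, 479/512, 1917/2048, 3835/4096]  R=[959/1024, 15/16, 1]  → 7671/8192

7671/8192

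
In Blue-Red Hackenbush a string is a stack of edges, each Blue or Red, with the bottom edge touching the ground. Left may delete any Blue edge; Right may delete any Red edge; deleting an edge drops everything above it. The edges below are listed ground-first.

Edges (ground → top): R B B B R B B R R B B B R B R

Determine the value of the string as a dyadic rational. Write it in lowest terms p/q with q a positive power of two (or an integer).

Recurse on prefixes of the 15-edge string R B B B R B B R R B B B R B R:
v_1 [R]  L=[]  R=[0]  → -1
v_2 [RB]  L=[-1]  R=[0]  → -1/2
v_3 [RBB]  L=[-1; -1/2]  R=[0]  → -1/4
v_4 [RBBB]  L=[-1; -1/2; -1/4]  R=[0]  → -1/8
v_5 [RBBBR]  L=[-1; -1/2; -1/4]  R=[-1/8; 0]  → -3/16
v_6 [RBBBRB]  L=[-1; -1/2; -1/4; -3/16]  R=[-1/8; 0]  → -5/32
v_7 [RBBBRBB]  L=[-1; -1/2; -1/4; -3/16; -5/32]  R=[-1/8; 0]  → -9/64
v_8 [RBBBRBBR]  L=[-1; -1/2; -1/4; -3/16; -5/32]  R=[-9/64; -1/8; 0]  → -19/128
v_9 [RBBBRBBRR]  L=[-1; -1/2; -1/4; -3/16; -5/32]  R=[-19/128; -9/64; -1/8; 0]  → -39/256
v_10 [RBBBRBBRRB]  L=[-1; -1/2; -1/4; -3/16; -5/32; -39/256]  R=[-19/128; -9/64; -1/8; 0]  → -77/512
v_11 [RBBBRBBRRBB]  L=[-1; -1/2; -1/4; -3/16; -5/32; -39/256; -77/512]  R=[-19/128; -9/64; -1/8; 0]  → -153/1024
v_12 [RBBBRBBRRBBB]  L=[-1; -1/2; -1/4; -3/16; -5/32; -39/256; -77/512; -153/1024]  R=[-19/128; -9/64; -1/8; 0]  → -305/2048
v_13 [RBBBRBBRRBBBR]  L=[-1; -1/2; -1/4; -3/16; -5/32; -39/256; -77/512; -153/1024]  R=[-305/2048; -19/128; -9/64; -1/8; 0]  → -611/4096
v_14 [RBBBRBBRRBBBRB]  L=[-1; -1/2; -1/4; -3/16; -5/32; -39/256; -77/512; -153/1024; -611/4096]  R=[-305/2048; -19/128; -9/64; -1/8; 0]  → -1221/8192
v_15 [RBBBRBBRRBBBRBR]  L=[-1; -1/2; -1/4; -3/16; -5/32; -39/256; -77/512; -153/1024; -611/4096]  R=[-1221/8192; -305/2048; -19/128; -9/64; -1/8; 0]  → -2443/16384

-2443/16384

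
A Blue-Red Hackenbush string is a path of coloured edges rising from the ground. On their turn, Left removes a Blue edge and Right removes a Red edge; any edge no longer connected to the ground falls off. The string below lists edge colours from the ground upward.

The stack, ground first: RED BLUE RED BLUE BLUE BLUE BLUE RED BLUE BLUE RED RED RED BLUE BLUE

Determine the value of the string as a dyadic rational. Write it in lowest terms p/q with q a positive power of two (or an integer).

-8505/16384

R: Left { (no moves) }, Right { 0 } → simplest -1
RB: Left { -1 }, Right { 0 } → simplest -1/2
RBR: Left { -1 }, Right { -1/2,0 } → simplest -3/4
RBRB: Left { -1,-3/4 }, Right { -1/2,0 } → simplest -5/8
RBRBB: Left { -1,-3/4,-5/8 }, Right { -1/2,0 } → simplest -9/16
RBRBBB: Left { -1,-3/4,-5/8,-9/16 }, Right { -1/2,0 } → simplest -17/32
RBRBBBB: Left { -1,-3/4,-5/8,-9/16,-17/32 }, Right { -1/2,0 } → simplest -33/64
RBRBBBBR: Left { -1,-3/4,-5/8,-9/16,-17/32 }, Right { -33/64,-1/2,0 } → simplest -67/128
RBRBBBBRB: Left { -1,-3/4,-5/8,-9/16,-17/32,-67/128 }, Right { -33/64,-1/2,0 } → simplest -133/256
RBRBBBBRBB: Left { -1,-3/4,-5/8,-9/16,-17/32,-67/128,-133/256 }, Right { -33/64,-1/2,0 } → simplest -265/512
RBRBBBBRBBR: Left { -1,-3/4,-5/8,-9/16,-17/32,-67/128,-133/256 }, Right { -265/512,-33/64,-1/2,0 } → simplest -531/1024
RBRBBBBRBBRR: Left { -1,-3/4,-5/8,-9/16,-17/32,-67/128,-133/256 }, Right { -531/1024,-265/512,-33/64,-1/2,0 } → simplest -1063/2048
RBRBBBBRBBRRR: Left { -1,-3/4,-5/8,-9/16,-17/32,-67/128,-133/256 }, Right { -1063/2048,-531/1024,-265/512,-33/64,-1/2,0 } → simplest -2127/4096
RBRBBBBRBBRRRB: Left { -1,-3/4,-5/8,-9/16,-17/32,-67/128,-133/256,-2127/4096 }, Right { -1063/2048,-531/1024,-265/512,-33/64,-1/2,0 } → simplest -4253/8192
RBRBBBBRBBRRRBB: Left { -1,-3/4,-5/8,-9/16,-17/32,-67/128,-133/256,-2127/4096,-4253/8192 }, Right { -1063/2048,-531/1024,-265/512,-33/64,-1/2,0 } → simplest -8505/16384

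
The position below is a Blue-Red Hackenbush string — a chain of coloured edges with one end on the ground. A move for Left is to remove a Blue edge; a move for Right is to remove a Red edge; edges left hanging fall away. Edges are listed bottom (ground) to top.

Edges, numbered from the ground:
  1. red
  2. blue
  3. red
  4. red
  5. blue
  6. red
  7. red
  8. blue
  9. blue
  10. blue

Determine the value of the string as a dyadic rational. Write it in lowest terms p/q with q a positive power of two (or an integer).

-433/512

r: Left { none }, Right { 0 } so simplest -1
rb: Left { -1 }, Right { 0 } so simplest -1/2
rbr: Left { -1 }, Right { -1/2, 0 } so simplest -3/4
rbrr: Left { -1 }, Right { -3/4, -1/2, 0 } so simplest -7/8
rbrrb: Left { -1, -7/8 }, Right { -3/4, -1/2, 0 } so simplest -13/16
rbrrbr: Left { -1, -7/8 }, Right { -13/16, -3/4, -1/2, 0 } so simplest -27/32
rbrrbrr: Left { -1, -7/8 }, Right { -27/32, -13/16, -3/4, -1/2, 0 } so simplest -55/64
rbrrbrrb: Left { -1, -7/8, -55/64 }, Right { -27/32, -13/16, -3/4, -1/2, 0 } so simplest -109/128
rbrrbrrbb: Left { -1, -7/8, -55/64, -109/128 }, Right { -27/32, -13/16, -3/4, -1/2, 0 } so simplest -217/256
rbrrbrrbbb: Left { -1, -7/8, -55/64, -109/128, -217/256 }, Right { -27/32, -13/16, -3/4, -1/2, 0 } so simplest -433/512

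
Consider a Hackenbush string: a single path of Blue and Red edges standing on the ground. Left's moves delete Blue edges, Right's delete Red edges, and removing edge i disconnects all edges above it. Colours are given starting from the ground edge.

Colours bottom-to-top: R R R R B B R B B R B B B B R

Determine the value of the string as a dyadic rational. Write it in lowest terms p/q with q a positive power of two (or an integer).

Build value(s[:k]) for k = 1..15, string s = R R R R B B R B B R B B B B R.
R: Left {  }, Right { 0 } ⇒ simplest -1
RR: Left {  }, Right { -1; 0 } ⇒ simplest -2
RRR: Left {  }, Right { -2; -1; 0 } ⇒ simplest -3
RRRR: Left {  }, Right { -3; -2; -1; 0 } ⇒ simplest -4
RRRRB: Left { -4 }, Right { -3; -2; -1; 0 } ⇒ simplest -7/2
RRRRBB: Left { -4; -7/2 }, Right { -3; -2; -1; 0 } ⇒ simplest -13/4
RRRRBBR: Left { -4; -7/2 }, Right { -13/4; -3; -2; -1; 0 } ⇒ simplest -27/8
RRRRBBRB: Left { -4; -7/2; -27/8 }, Right { -13/4; -3; -2; -1; 0 } ⇒ simplest -53/16
RRRRBBRBB: Left { -4; -7/2; -27/8; -53/16 }, Right { -13/4; -3; -2; -1; 0 } ⇒ simplest -105/32
RRRRBBRBBR: Left { -4; -7/2; -27/8; -53/16 }, Right { -105/32; -13/4; -3; -2; -1; 0 } ⇒ simplest -211/64
RRRRBBRBBRB: Left { -4; -7/2; -27/8; -53/16; -211/64 }, Right { -105/32; -13/4; -3; -2; -1; 0 } ⇒ simplest -421/128
RRRRBBRBBRBB: Left { -4; -7/2; -27/8; -53/16; -211/64; -421/128 }, Right { -105/32; -13/4; -3; -2; -1; 0 } ⇒ simplest -841/256
RRRRBBRBBRBBB: Left { -4; -7/2; -27/8; -53/16; -211/64; -421/128; -841/256 }, Right { -105/32; -13/4; -3; -2; -1; 0 } ⇒ simplest -1681/512
RRRRBBRBBRBBBB: Left { -4; -7/2; -27/8; -53/16; -211/64; -421/128; -841/256; -1681/512 }, Right { -105/32; -13/4; -3; -2; -1; 0 } ⇒ simplest -3361/1024
RRRRBBRBBRBBBBR: Left { -4; -7/2; -27/8; -53/16; -211/64; -421/128; -841/256; -1681/512 }, Right { -3361/1024; -105/32; -13/4; -3; -2; -1; 0 } ⇒ simplest -6723/2048

-6723/2048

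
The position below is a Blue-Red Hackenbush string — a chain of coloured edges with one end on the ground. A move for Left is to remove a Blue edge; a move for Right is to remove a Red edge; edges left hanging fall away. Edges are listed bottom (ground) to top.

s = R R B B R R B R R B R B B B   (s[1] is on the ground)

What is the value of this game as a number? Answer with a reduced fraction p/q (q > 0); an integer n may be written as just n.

-5841/4096

Build val(s[:k]) for k = 1..14, string s = R R B B R R B R R B R B B B.
1 of 14 · R · max L −∞ · min R 0 -> -1
2 of 14 · RR · max L −∞ · min R -1 -> -2
3 of 14 · RRB · max L -2 · min R -1 -> -3/2
4 of 14 · RRBB · max L -3/2 · min R -1 -> -5/4
5 of 14 · RRBBR · max L -3/2 · min R -5/4 -> -11/8
6 of 14 · RRBBRR · max L -3/2 · min R -11/8 -> -23/16
7 of 14 · RRBBRRB · max L -23/16 · min R -11/8 -> -45/32
8 of 14 · RRBBRRBR · max L -23/16 · min R -45/32 -> -91/64
9 of 14 · RRBBRRBRR · max L -23/16 · min R -91/64 -> -183/128
10 of 14 · RRBBRRBRRB · max L -183/128 · min R -91/64 -> -365/256
11 of 14 · RRBBRRBRRBR · max L -183/128 · min R -365/256 -> -731/512
12 of 14 · RRBBRRBRRBRB · max L -731/512 · min R -365/256 -> -1461/1024
13 of 14 · RRBBRRBRRBRBB · max L -1461/1024 · min R -365/256 -> -2921/2048
14 of 14 · RRBBRRBRRBRBBB · max L -2921/2048 · min R -365/256 -> -5841/4096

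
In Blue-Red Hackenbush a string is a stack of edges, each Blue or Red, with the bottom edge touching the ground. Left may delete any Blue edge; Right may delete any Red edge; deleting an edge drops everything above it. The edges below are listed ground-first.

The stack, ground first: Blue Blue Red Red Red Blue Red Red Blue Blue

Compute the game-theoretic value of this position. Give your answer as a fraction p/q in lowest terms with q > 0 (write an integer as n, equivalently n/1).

Recurse on prefixes of the 10-edge string Blue Blue Red Red Red Blue Red Red Blue Blue:
edge 1 of 10 (Blue): { 0 | · } -> 1
edge 2 of 10 (Blue): { 0; 1 | · } -> 2
edge 3 of 10 (Red): { 0; 1 | 2 } -> 3/2
edge 4 of 10 (Red): { 0; 1 | 3/2; 2 } -> 5/4
edge 5 of 10 (Red): { 0; 1 | 5/4; 3/2; 2 } -> 9/8
edge 6 of 10 (Blue): { 0; 1; 9/8 | 5/4; 3/2; 2 } -> 19/16
edge 7 of 10 (Red): { 0; 1; 9/8 | 19/16; 5/4; 3/2; 2 } -> 37/32
edge 8 of 10 (Red): { 0; 1; 9/8 | 37/32; 19/16; 5/4; 3/2; 2 } -> 73/64
edge 9 of 10 (Blue): { 0; 1; 9/8; 73/64 | 37/32; 19/16; 5/4; 3/2; 2 } -> 147/128
edge 10 of 10 (Blue): { 0; 1; 9/8; 73/64; 147/128 | 37/32; 19/16; 5/4; 3/2; 2 } -> 295/256

295/256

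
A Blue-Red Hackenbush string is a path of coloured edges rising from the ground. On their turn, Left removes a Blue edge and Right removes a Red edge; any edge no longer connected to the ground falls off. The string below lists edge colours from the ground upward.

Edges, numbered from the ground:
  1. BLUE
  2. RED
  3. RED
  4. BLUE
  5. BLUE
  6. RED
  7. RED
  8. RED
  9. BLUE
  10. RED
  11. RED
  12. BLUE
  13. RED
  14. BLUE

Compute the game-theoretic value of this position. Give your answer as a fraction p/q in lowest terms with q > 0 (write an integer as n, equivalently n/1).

Build G(s[:k]) for k = 1..14, string s = BLUE RED RED BLUE BLUE RED RED RED BLUE RED RED BLUE RED BLUE.
step 1: add BLUE to get B; options L={ 0 } R={ — } gives 1
step 2: add RED to get BR; options L={ 0 } R={ 1 } gives 1/2
step 3: add RED to get BRR; options L={ 0 } R={ 1/2 1 } gives 1/4
step 4: add BLUE to get BRRB; options L={ 0 1/4 } R={ 1/2 1 } gives 3/8
step 5: add BLUE to get BRRBB; options L={ 0 1/4 3/8 } R={ 1/2 1 } gives 7/16
step 6: add RED to get BRRBBR; options L={ 0 1/4 3/8 } R={ 7/16 1/2 1 } gives 13/32
step 7: add RED to get BRRBBRR; options L={ 0 1/4 3/8 } R={ 13/32 7/16 1/2 1 } gives 25/64
step 8: add RED to get BRRBBRRR; options L={ 0 1/4 3/8 } R={ 25/64 13/32 7/16 1/2 1 } gives 49/128
step 9: add BLUE to get BRRBBRRRB; options L={ 0 1/4 3/8 49/128 } R={ 25/64 13/32 7/16 1/2 1 } gives 99/256
step 10: add RED to get BRRBBRRRBR; options L={ 0 1/4 3/8 49/128 } R={ 99/256 25/64 13/32 7/16 1/2 1 } gives 197/512
step 11: add RED to get BRRBBRRRBRR; options L={ 0 1/4 3/8 49/128 } R={ 197/512 99/256 25/64 13/32 7/16 1/2 1 } gives 393/1024
step 12: add BLUE to get BRRBBRRRBRRB; options L={ 0 1/4 3/8 49/128 393/1024 } R={ 197/512 99/256 25/64 13/32 7/16 1/2 1 } gives 787/2048
step 13: add RED to get BRRBBRRRBRRBR; options L={ 0 1/4 3/8 49/128 393/1024 } R={ 787/2048 197/512 99/256 25/64 13/32 7/16 1/2 1 } gives 1573/4096
step 14: add BLUE to get BRRBBRRRBRRBRB; options L={ 0 1/4 3/8 49/128 393/1024 1573/4096 } R={ 787/2048 197/512 99/256 25/64 13/32 7/16 1/2 1 } gives 3147/8192

3147/8192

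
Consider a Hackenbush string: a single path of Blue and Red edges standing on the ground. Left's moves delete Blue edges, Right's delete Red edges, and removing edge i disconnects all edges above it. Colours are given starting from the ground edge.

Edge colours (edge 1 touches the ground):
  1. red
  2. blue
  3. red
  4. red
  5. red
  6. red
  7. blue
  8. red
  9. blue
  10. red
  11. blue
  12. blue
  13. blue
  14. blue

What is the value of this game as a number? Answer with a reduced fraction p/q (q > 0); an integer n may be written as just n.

-7841/8192

Recurse on prefixes of the 14-edge string red blue red red red red blue red blue red blue blue blue blue:
step 1: add red to get r; options L={  } R={ 0 } ⇒ -1
step 2: add blue to get rb; options L={ -1 } R={ 0 } ⇒ -1/2
step 3: add red to get rbr; options L={ -1 } R={ -1/2 0 } ⇒ -3/4
step 4: add red to get rbrr; options L={ -1 } R={ -3/4 -1/2 0 } ⇒ -7/8
step 5: add red to get rbrrr; options L={ -1 } R={ -7/8 -3/4 -1/2 0 } ⇒ -15/16
step 6: add red to get rbrrrr; options L={ -1 } R={ -15/16 -7/8 -3/4 -1/2 0 } ⇒ -31/32
step 7: add blue to get rbrrrrb; options L={ -1 -31/32 } R={ -15/16 -7/8 -3/4 -1/2 0 } ⇒ -61/64
step 8: add red to get rbrrrrbr; options L={ -1 -31/32 } R={ -61/64 -15/16 -7/8 -3/4 -1/2 0 } ⇒ -123/128
step 9: add blue to get rbrrrrbrb; options L={ -1 -31/32 -123/128 } R={ -61/64 -15/16 -7/8 -3/4 -1/2 0 } ⇒ -245/256
step 10: add red to get rbrrrrbrbr; options L={ -1 -31/32 -123/128 } R={ -245/256 -61/64 -15/16 -7/8 -3/4 -1/2 0 } ⇒ -491/512
step 11: add blue to get rbrrrrbrbrb; options L={ -1 -31/32 -123/128 -491/512 } R={ -245/256 -61/64 -15/16 -7/8 -3/4 -1/2 0 } ⇒ -981/1024
step 12: add blue to get rbrrrrbrbrbb; options L={ -1 -31/32 -123/128 -491/512 -981/1024 } R={ -245/256 -61/64 -15/16 -7/8 -3/4 -1/2 0 } ⇒ -1961/2048
step 13: add blue to get rbrrrrbrbrbbb; options L={ -1 -31/32 -123/128 -491/512 -981/1024 -1961/2048 } R={ -245/256 -61/64 -15/16 -7/8 -3/4 -1/2 0 } ⇒ -3921/4096
step 14: add blue to get rbrrrrbrbrbbbb; options L={ -1 -31/32 -123/128 -491/512 -981/1024 -1961/2048 -3921/4096 } R={ -245/256 -61/64 -15/16 -7/8 -3/4 -1/2 0 } ⇒ -7841/8192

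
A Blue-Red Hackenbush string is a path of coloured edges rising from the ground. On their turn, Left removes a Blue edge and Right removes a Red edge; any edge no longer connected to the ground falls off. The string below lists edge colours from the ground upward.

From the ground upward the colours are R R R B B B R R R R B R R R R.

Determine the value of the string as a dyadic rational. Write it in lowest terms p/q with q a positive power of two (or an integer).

1 of 15 · R · max L −∞ · min R 0 => -1
2 of 15 · RR · max L −∞ · min R -1 => -2
3 of 15 · RRR · max L −∞ · min R -2 => -3
4 of 15 · RRRB · max L -3 · min R -2 => -5/2
5 of 15 · RRRBB · max L -5/2 · min R -2 => -9/4
6 of 15 · RRRBBB · max L -9/4 · min R -2 => -17/8
7 of 15 · RRRBBBR · max L -9/4 · min R -17/8 => -35/16
8 of 15 · RRRBBBRR · max L -9/4 · min R -35/16 => -71/32
9 of 15 · RRRBBBRRR · max L -9/4 · min R -71/32 => -143/64
10 of 15 · RRRBBBRRRR · max L -9/4 · min R -143/64 => -287/128
11 of 15 · RRRBBBRRRRB · max L -287/128 · min R -143/64 => -573/256
12 of 15 · RRRBBBRRRRBR · max L -287/128 · min R -573/256 => -1147/512
13 of 15 · RRRBBBRRRRBRR · max L -287/128 · min R -1147/512 => -2295/1024
14 of 15 · RRRBBBRRRRBRRR · max L -287/128 · min R -2295/1024 => -4591/2048
15 of 15 · RRRBBBRRRRBRRRR · max L -287/128 · min R -4591/2048 => -9183/4096

-9183/4096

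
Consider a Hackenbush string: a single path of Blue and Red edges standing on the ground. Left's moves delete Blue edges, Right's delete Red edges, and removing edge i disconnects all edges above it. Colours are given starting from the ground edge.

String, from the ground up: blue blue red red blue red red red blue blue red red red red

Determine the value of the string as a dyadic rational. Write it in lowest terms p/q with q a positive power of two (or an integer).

value_1 [b]  L=[0]  R=[(no moves)]  => 1
value_2 [bb]  L=[0, 1]  R=[(no moves)]  => 2
value_3 [bbr]  L=[0, 1]  R=[2]  => 3/2
value_4 [bbrr]  L=[0, 1]  R=[3/2, 2]  => 5/4
value_5 [bbrrb]  L=[0, 1, 5/4]  R=[3/2, 2]  => 11/8
value_6 [bbrrbr]  L=[0, 1, 5/4]  R=[11/8, 3/2, 2]  => 21/16
value_7 [bbrrbrr]  L=[0, 1, 5/4]  R=[21/16, 11/8, 3/2, 2]  => 41/32
value_8 [bbrrbrrr]  L=[0, 1, 5/4]  R=[41/32, 21/16, 11/8, 3/2, 2]  => 81/64
value_9 [bbrrbrrrb]  L=[0, 1, 5/4, 81/64]  R=[41/32, 21/16, 11/8, 3/2, 2]  => 163/128
value_10 [bbrrbrrrbb]  L=[0, 1, 5/4, 81/64, 163/128]  R=[41/32, 21/16, 11/8, 3/2, 2]  => 327/256
value_11 [bbrrbrrrbbr]  L=[0, 1, 5/4, 81/64, 163/128]  R=[327/256, 41/32, 21/16, 11/8, 3/2, 2]  => 653/512
value_12 [bbrrbrrrbbrr]  L=[0, 1, 5/4, 81/64, 163/128]  R=[653/512, 327/256, 41/32, 21/16, 11/8, 3/2, 2]  => 1305/1024
value_13 [bbrrbrrrbbrrr]  L=[0, 1, 5/4, 81/64, 163/128]  R=[1305/1024, 653/512, 327/256, 41/32, 21/16, 11/8, 3/2, 2]  => 2609/2048
value_14 [bbrrbrrrbbrrrr]  L=[0, 1, 5/4, 81/64, 163/128]  R=[2609/2048, 1305/1024, 653/512, 327/256, 41/32, 21/16, 11/8, 3/2, 2]  => 5217/4096

5217/4096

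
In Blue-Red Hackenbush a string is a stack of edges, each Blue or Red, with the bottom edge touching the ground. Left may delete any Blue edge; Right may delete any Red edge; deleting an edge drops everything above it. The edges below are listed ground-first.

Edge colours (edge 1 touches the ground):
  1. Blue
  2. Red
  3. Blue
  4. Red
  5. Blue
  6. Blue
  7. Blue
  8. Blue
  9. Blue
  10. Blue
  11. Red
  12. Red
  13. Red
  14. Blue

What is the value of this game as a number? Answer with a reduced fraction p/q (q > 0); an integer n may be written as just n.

Build val(s[:k]) for k = 1..14, string s = Blue Red Blue Red Blue Blue Blue Blue Blue Blue Red Red Red Blue.
edge 1 of 14 (Blue): { 0 |  } → 1
edge 2 of 14 (Red): { 0 | 1 } → 1/2
edge 3 of 14 (Blue): { 0; 1/2 | 1 } → 3/4
edge 4 of 14 (Red): { 0; 1/2 | 3/4; 1 } → 5/8
edge 5 of 14 (Blue): { 0; 1/2; 5/8 | 3/4; 1 } → 11/16
edge 6 of 14 (Blue): { 0; 1/2; 5/8; 11/16 | 3/4; 1 } → 23/32
edge 7 of 14 (Blue): { 0; 1/2; 5/8; 11/16; 23/32 | 3/4; 1 } → 47/64
edge 8 of 14 (Blue): { 0; 1/2; 5/8; 11/16; 23/32; 47/64 | 3/4; 1 } → 95/128
edge 9 of 14 (Blue): { 0; 1/2; 5/8; 11/16; 23/32; 47/64; 95/128 | 3/4; 1 } → 191/256
edge 10 of 14 (Blue): { 0; 1/2; 5/8; 11/16; 23/32; 47/64; 95/128; 191/256 | 3/4; 1 } → 383/512
edge 11 of 14 (Red): { 0; 1/2; 5/8; 11/16; 23/32; 47/64; 95/128; 191/256 | 383/512; 3/4; 1 } → 765/1024
edge 12 of 14 (Red): { 0; 1/2; 5/8; 11/16; 23/32; 47/64; 95/128; 191/256 | 765/1024; 383/512; 3/4; 1 } → 1529/2048
edge 13 of 14 (Red): { 0; 1/2; 5/8; 11/16; 23/32; 47/64; 95/128; 191/256 | 1529/2048; 765/1024; 383/512; 3/4; 1 } → 3057/4096
edge 14 of 14 (Blue): { 0; 1/2; 5/8; 11/16; 23/32; 47/64; 95/128; 191/256; 3057/4096 | 1529/2048; 765/1024; 383/512; 3/4; 1 } → 6115/8192

6115/8192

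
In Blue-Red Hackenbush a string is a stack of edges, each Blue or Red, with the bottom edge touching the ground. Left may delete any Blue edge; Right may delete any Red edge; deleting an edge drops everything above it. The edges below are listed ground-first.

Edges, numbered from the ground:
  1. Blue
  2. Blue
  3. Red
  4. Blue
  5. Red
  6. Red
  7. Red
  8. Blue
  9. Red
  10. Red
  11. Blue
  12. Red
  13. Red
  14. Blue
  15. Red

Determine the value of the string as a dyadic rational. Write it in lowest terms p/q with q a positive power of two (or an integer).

val(B) = { 0 |  } → 1
val(BB) = { 0, 1 |  } → 2
val(BBR) = { 0, 1 | 2 } → 3/2
val(BBRB) = { 0, 1, 3/2 | 2 } → 7/4
val(BBRBR) = { 0, 1, 3/2 | 7/4, 2 } → 13/8
val(BBRBRR) = { 0, 1, 3/2 | 13/8, 7/4, 2 } → 25/16
val(BBRBRRR) = { 0, 1, 3/2 | 25/16, 13/8, 7/4, 2 } → 49/32
val(BBRBRRRB) = { 0, 1, 3/2, 49/32 | 25/16, 13/8, 7/4, 2 } → 99/64
val(BBRBRRRBR) = { 0, 1, 3/2, 49/32 | 99/64, 25/16, 13/8, 7/4, 2 } → 197/128
val(BBRBRRRBRR) = { 0, 1, 3/2, 49/32 | 197/128, 99/64, 25/16, 13/8, 7/4, 2 } → 393/256
val(BBRBRRRBRRB) = { 0, 1, 3/2, 49/32, 393/256 | 197/128, 99/64, 25/16, 13/8, 7/4, 2 } → 787/512
val(BBRBRRRBRRBR) = { 0, 1, 3/2, 49/32, 393/256 | 787/512, 197/128, 99/64, 25/16, 13/8, 7/4, 2 } → 1573/1024
val(BBRBRRRBRRBRR) = { 0, 1, 3/2, 49/32, 393/256 | 1573/1024, 787/512, 197/128, 99/64, 25/16, 13/8, 7/4, 2 } → 3145/2048
val(BBRBRRRBRRBRRB) = { 0, 1, 3/2, 49/32, 393/256, 3145/2048 | 1573/1024, 787/512, 197/128, 99/64, 25/16, 13/8, 7/4, 2 } → 6291/4096
val(BBRBRRRBRRBRRBR) = { 0, 1, 3/2, 49/32, 393/256, 3145/2048 | 6291/4096, 1573/1024, 787/512, 197/128, 99/64, 25/16, 13/8, 7/4, 2 } → 12581/8192

12581/8192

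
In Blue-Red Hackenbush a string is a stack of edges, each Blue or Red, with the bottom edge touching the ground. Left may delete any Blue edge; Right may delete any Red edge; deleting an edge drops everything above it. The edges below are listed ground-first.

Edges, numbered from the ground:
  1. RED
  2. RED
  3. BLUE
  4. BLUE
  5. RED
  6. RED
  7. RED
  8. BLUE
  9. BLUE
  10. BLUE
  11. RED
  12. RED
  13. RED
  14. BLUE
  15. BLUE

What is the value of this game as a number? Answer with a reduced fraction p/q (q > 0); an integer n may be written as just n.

-11833/8192

1 of 15 · R · max L −∞ · min R 0 — -1
2 of 15 · RR · max L −∞ · min R -1 — -2
3 of 15 · RRB · max L -2 · min R -1 — -3/2
4 of 15 · RRBB · max L -3/2 · min R -1 — -5/4
5 of 15 · RRBBR · max L -3/2 · min R -5/4 — -11/8
6 of 15 · RRBBRR · max L -3/2 · min R -11/8 — -23/16
7 of 15 · RRBBRRR · max L -3/2 · min R -23/16 — -47/32
8 of 15 · RRBBRRRB · max L -47/32 · min R -23/16 — -93/64
9 of 15 · RRBBRRRBB · max L -93/64 · min R -23/16 — -185/128
10 of 15 · RRBBRRRBBB · max L -185/128 · min R -23/16 — -369/256
11 of 15 · RRBBRRRBBBR · max L -185/128 · min R -369/256 — -739/512
12 of 15 · RRBBRRRBBBRR · max L -185/128 · min R -739/512 — -1479/1024
13 of 15 · RRBBRRRBBBRRR · max L -185/128 · min R -1479/1024 — -2959/2048
14 of 15 · RRBBRRRBBBRRRB · max L -2959/2048 · min R -1479/1024 — -5917/4096
15 of 15 · RRBBRRRBBBRRRBB · max L -5917/4096 · min R -1479/1024 — -11833/8192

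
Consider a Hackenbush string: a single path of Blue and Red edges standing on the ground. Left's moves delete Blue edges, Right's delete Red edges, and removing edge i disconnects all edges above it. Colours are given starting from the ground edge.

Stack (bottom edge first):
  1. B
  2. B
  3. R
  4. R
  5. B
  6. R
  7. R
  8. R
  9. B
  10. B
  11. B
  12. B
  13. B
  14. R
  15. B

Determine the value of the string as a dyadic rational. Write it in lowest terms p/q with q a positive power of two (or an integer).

Prefix values for B B R R B R R R B B B B B R B via {L|R} + simplicity:
B: Left { 0 }, Right { ∅ } => simplest 1
BB: Left { 0, 1 }, Right { ∅ } => simplest 2
BBR: Left { 0, 1 }, Right { 2 } => simplest 3/2
BBRR: Left { 0, 1 }, Right { 3/2, 2 } => simplest 5/4
BBRRB: Left { 0, 1, 5/4 }, Right { 3/2, 2 } => simplest 11/8
BBRRBR: Left { 0, 1, 5/4 }, Right { 11/8, 3/2, 2 } => simplest 21/16
BBRRBRR: Left { 0, 1, 5/4 }, Right { 21/16, 11/8, 3/2, 2 } => simplest 41/32
BBRRBRRR: Left { 0, 1, 5/4 }, Right { 41/32, 21/16, 11/8, 3/2, 2 } => simplest 81/64
BBRRBRRRB: Left { 0, 1, 5/4, 81/64 }, Right { 41/32, 21/16, 11/8, 3/2, 2 } => simplest 163/128
BBRRBRRRBB: Left { 0, 1, 5/4, 81/64, 163/128 }, Right { 41/32, 21/16, 11/8, 3/2, 2 } => simplest 327/256
BBRRBRRRBBB: Left { 0, 1, 5/4, 81/64, 163/128, 327/256 }, Right { 41/32, 21/16, 11/8, 3/2, 2 } => simplest 655/512
BBRRBRRRBBBB: Left { 0, 1, 5/4, 81/64, 163/128, 327/256, 655/512 }, Right { 41/32, 21/16, 11/8, 3/2, 2 } => simplest 1311/1024
BBRRBRRRBBBBB: Left { 0, 1, 5/4, 81/64, 163/128, 327/256, 655/512, 1311/1024 }, Right { 41/32, 21/16, 11/8, 3/2, 2 } => simplest 2623/2048
BBRRBRRRBBBBBR: Left { 0, 1, 5/4, 81/64, 163/128, 327/256, 655/512, 1311/1024 }, Right { 2623/2048, 41/32, 21/16, 11/8, 3/2, 2 } => simplest 5245/4096
BBRRBRRRBBBBBRB: Left { 0, 1, 5/4, 81/64, 163/128, 327/256, 655/512, 1311/1024, 5245/4096 }, Right { 2623/2048, 41/32, 21/16, 11/8, 3/2, 2 } => simplest 10491/8192

10491/8192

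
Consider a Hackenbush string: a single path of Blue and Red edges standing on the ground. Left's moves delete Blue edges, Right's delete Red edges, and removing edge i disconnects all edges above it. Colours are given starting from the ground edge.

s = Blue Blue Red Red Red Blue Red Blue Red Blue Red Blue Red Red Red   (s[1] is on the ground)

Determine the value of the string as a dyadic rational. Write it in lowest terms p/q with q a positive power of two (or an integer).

9553/8192

B: Left { 0 }, Right { (no moves) } — simplest 1
BB: Left { 0 1 }, Right { (no moves) } — simplest 2
BBR: Left { 0 1 }, Right { 2 } — simplest 3/2
BBRR: Left { 0 1 }, Right { 3/2 2 } — simplest 5/4
BBRRR: Left { 0 1 }, Right { 5/4 3/2 2 } — simplest 9/8
BBRRRB: Left { 0 1 9/8 }, Right { 5/4 3/2 2 } — simplest 19/16
BBRRRBR: Left { 0 1 9/8 }, Right { 19/16 5/4 3/2 2 } — simplest 37/32
BBRRRBRB: Left { 0 1 9/8 37/32 }, Right { 19/16 5/4 3/2 2 } — simplest 75/64
BBRRRBRBR: Left { 0 1 9/8 37/32 }, Right { 75/64 19/16 5/4 3/2 2 } — simplest 149/128
BBRRRBRBRB: Left { 0 1 9/8 37/32 149/128 }, Right { 75/64 19/16 5/4 3/2 2 } — simplest 299/256
BBRRRBRBRBR: Left { 0 1 9/8 37/32 149/128 }, Right { 299/256 75/64 19/16 5/4 3/2 2 } — simplest 597/512
BBRRRBRBRBRB: Left { 0 1 9/8 37/32 149/128 597/512 }, Right { 299/256 75/64 19/16 5/4 3/2 2 } — simplest 1195/1024
BBRRRBRBRBRBR: Left { 0 1 9/8 37/32 149/128 597/512 }, Right { 1195/1024 299/256 75/64 19/16 5/4 3/2 2 } — simplest 2389/2048
BBRRRBRBRBRBRR: Left { 0 1 9/8 37/32 149/128 597/512 }, Right { 2389/2048 1195/1024 299/256 75/64 19/16 5/4 3/2 2 } — simplest 4777/4096
BBRRRBRBRBRBRRR: Left { 0 1 9/8 37/32 149/128 597/512 }, Right { 4777/4096 2389/2048 1195/1024 299/256 75/64 19/16 5/4 3/2 2 } — simplest 9553/8192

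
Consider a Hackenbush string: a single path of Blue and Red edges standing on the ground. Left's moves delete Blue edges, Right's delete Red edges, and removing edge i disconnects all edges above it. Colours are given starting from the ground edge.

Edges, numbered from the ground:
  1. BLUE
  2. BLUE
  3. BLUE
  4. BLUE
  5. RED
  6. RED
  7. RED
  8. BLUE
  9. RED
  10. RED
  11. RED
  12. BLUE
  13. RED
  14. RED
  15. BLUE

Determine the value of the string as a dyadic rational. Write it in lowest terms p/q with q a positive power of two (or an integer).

6419/2048

Recurse on prefixes of the 15-edge string BLUE BLUE BLUE BLUE RED RED RED BLUE RED RED RED BLUE RED RED BLUE:
1 of 15 · B · max L 0 · min R +∞ = 1
2 of 15 · BB · max L 1 · min R +∞ = 2
3 of 15 · BBB · max L 2 · min R +∞ = 3
4 of 15 · BBBB · max L 3 · min R +∞ = 4
5 of 15 · BBBBR · max L 3 · min R 4 = 7/2
6 of 15 · BBBBRR · max L 3 · min R 7/2 = 13/4
7 of 15 · BBBBRRR · max L 3 · min R 13/4 = 25/8
8 of 15 · BBBBRRRB · max L 25/8 · min R 13/4 = 51/16
9 of 15 · BBBBRRRBR · max L 25/8 · min R 51/16 = 101/32
10 of 15 · BBBBRRRBRR · max L 25/8 · min R 101/32 = 201/64
11 of 15 · BBBBRRRBRRR · max L 25/8 · min R 201/64 = 401/128
12 of 15 · BBBBRRRBRRRB · max L 401/128 · min R 201/64 = 803/256
13 of 15 · BBBBRRRBRRRBR · max L 401/128 · min R 803/256 = 1605/512
14 of 15 · BBBBRRRBRRRBRR · max L 401/128 · min R 1605/512 = 3209/1024
15 of 15 · BBBBRRRBRRRBRRB · max L 3209/1024 · min R 1605/512 = 6419/2048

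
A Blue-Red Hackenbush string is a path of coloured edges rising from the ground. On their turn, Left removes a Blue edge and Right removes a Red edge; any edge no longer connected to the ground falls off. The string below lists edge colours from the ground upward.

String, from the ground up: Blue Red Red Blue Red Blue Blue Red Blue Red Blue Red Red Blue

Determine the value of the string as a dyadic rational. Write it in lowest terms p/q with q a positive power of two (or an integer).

step 1: add Blue to get B; options L={ 0 } R={ — } ⇒ 1
step 2: add Red to get BR; options L={ 0 } R={ 1 } ⇒ 1/2
step 3: add Red to get BRR; options L={ 0 } R={ 1/2; 1 } ⇒ 1/4
step 4: add Blue to get BRRB; options L={ 0; 1/4 } R={ 1/2; 1 } ⇒ 3/8
step 5: add Red to get BRRBR; options L={ 0; 1/4 } R={ 3/8; 1/2; 1 } ⇒ 5/16
step 6: add Blue to get BRRBRB; options L={ 0; 1/4; 5/16 } R={ 3/8; 1/2; 1 } ⇒ 11/32
step 7: add Blue to get BRRBRBB; options L={ 0; 1/4; 5/16; 11/32 } R={ 3/8; 1/2; 1 } ⇒ 23/64
step 8: add Red to get BRRBRBBR; options L={ 0; 1/4; 5/16; 11/32 } R={ 23/64; 3/8; 1/2; 1 } ⇒ 45/128
step 9: add Blue to get BRRBRBBRB; options L={ 0; 1/4; 5/16; 11/32; 45/128 } R={ 23/64; 3/8; 1/2; 1 } ⇒ 91/256
step 10: add Red to get BRRBRBBRBR; options L={ 0; 1/4; 5/16; 11/32; 45/128 } R={ 91/256; 23/64; 3/8; 1/2; 1 } ⇒ 181/512
step 11: add Blue to get BRRBRBBRBRB; options L={ 0; 1/4; 5/16; 11/32; 45/128; 181/512 } R={ 91/256; 23/64; 3/8; 1/2; 1 } ⇒ 363/1024
step 12: add Red to get BRRBRBBRBRBR; options L={ 0; 1/4; 5/16; 11/32; 45/128; 181/512 } R={ 363/1024; 91/256; 23/64; 3/8; 1/2; 1 } ⇒ 725/2048
step 13: add Red to get BRRBRBBRBRBRR; options L={ 0; 1/4; 5/16; 11/32; 45/128; 181/512 } R={ 725/2048; 363/1024; 91/256; 23/64; 3/8; 1/2; 1 } ⇒ 1449/4096
step 14: add Blue to get BRRBRBBRBRBRRB; options L={ 0; 1/4; 5/16; 11/32; 45/128; 181/512; 1449/4096 } R={ 725/2048; 363/1024; 91/256; 23/64; 3/8; 1/2; 1 } ⇒ 2899/8192

2899/8192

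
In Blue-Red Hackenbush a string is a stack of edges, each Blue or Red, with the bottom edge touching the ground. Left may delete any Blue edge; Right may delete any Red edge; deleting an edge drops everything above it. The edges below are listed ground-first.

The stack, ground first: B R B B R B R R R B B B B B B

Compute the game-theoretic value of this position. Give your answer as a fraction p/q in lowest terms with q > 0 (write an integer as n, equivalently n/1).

Recurse on prefixes of the 15-edge string B R B B R B R R R B B B B B B:
val(B) = { 0 | none } → 1
val(BR) = { 0 | 1 } → 1/2
val(BRB) = { 0, 1/2 | 1 } → 3/4
val(BRBB) = { 0, 1/2, 3/4 | 1 } → 7/8
val(BRBBR) = { 0, 1/2, 3/4 | 7/8, 1 } → 13/16
val(BRBBRB) = { 0, 1/2, 3/4, 13/16 | 7/8, 1 } → 27/32
val(BRBBRBR) = { 0, 1/2, 3/4, 13/16 | 27/32, 7/8, 1 } → 53/64
val(BRBBRBRR) = { 0, 1/2, 3/4, 13/16 | 53/64, 27/32, 7/8, 1 } → 105/128
val(BRBBRBRRR) = { 0, 1/2, 3/4, 13/16 | 105/128, 53/64, 27/32, 7/8, 1 } → 209/256
val(BRBBRBRRRB) = { 0, 1/2, 3/4, 13/16, 209/256 | 105/128, 53/64, 27/32, 7/8, 1 } → 419/512
val(BRBBRBRRRBB) = { 0, 1/2, 3/4, 13/16, 209/256, 419/512 | 105/128, 53/64, 27/32, 7/8, 1 } → 839/1024
val(BRBBRBRRRBBB) = { 0, 1/2, 3/4, 13/16, 209/256, 419/512, 839/1024 | 105/128, 53/64, 27/32, 7/8, 1 } → 1679/2048
val(BRBBRBRRRBBBB) = { 0, 1/2, 3/4, 13/16, 209/256, 419/512, 839/1024, 1679/2048 | 105/128, 53/64, 27/32, 7/8, 1 } → 3359/4096
val(BRBBRBRRRBBBBB) = { 0, 1/2, 3/4, 13/16, 209/256, 419/512, 839/1024, 1679/2048, 3359/4096 | 105/128, 53/64, 27/32, 7/8, 1 } → 6719/8192
val(BRBBRBRRRBBBBBB) = { 0, 1/2, 3/4, 13/16, 209/256, 419/512, 839/1024, 1679/2048, 3359/4096, 6719/8192 | 105/128, 53/64, 27/32, 7/8, 1 } → 13439/16384

13439/16384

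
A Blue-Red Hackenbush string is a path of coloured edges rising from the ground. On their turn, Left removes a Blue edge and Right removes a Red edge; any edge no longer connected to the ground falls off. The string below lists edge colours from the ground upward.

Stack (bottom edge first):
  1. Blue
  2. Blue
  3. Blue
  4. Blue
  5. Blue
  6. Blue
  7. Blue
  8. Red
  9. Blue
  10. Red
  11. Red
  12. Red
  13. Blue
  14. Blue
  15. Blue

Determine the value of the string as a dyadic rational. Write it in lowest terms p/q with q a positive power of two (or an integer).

g(B) = { 0 | — } so 1
g(BB) = { 0; 1 | — } so 2
g(BBB) = { 0; 1; 2 | — } so 3
g(BBBB) = { 0; 1; 2; 3 | — } so 4
g(BBBBB) = { 0; 1; 2; 3; 4 | — } so 5
g(BBBBBB) = { 0; 1; 2; 3; 4; 5 | — } so 6
g(BBBBBBB) = { 0; 1; 2; 3; 4; 5; 6 | — } so 7
g(BBBBBBBR) = { 0; 1; 2; 3; 4; 5; 6 | 7 } so 13/2
g(BBBBBBBRB) = { 0; 1; 2; 3; 4; 5; 6; 13/2 | 7 } so 27/4
g(BBBBBBBRBR) = { 0; 1; 2; 3; 4; 5; 6; 13/2 | 27/4; 7 } so 53/8
g(BBBBBBBRBRR) = { 0; 1; 2; 3; 4; 5; 6; 13/2 | 53/8; 27/4; 7 } so 105/16
g(BBBBBBBRBRRR) = { 0; 1; 2; 3; 4; 5; 6; 13/2 | 105/16; 53/8; 27/4; 7 } so 209/32
g(BBBBBBBRBRRRB) = { 0; 1; 2; 3; 4; 5; 6; 13/2; 209/32 | 105/16; 53/8; 27/4; 7 } so 419/64
g(BBBBBBBRBRRRBB) = { 0; 1; 2; 3; 4; 5; 6; 13/2; 209/32; 419/64 | 105/16; 53/8; 27/4; 7 } so 839/128
g(BBBBBBBRBRRRBBB) = { 0; 1; 2; 3; 4; 5; 6; 13/2; 209/32; 419/64; 839/128 | 105/16; 53/8; 27/4; 7 } so 1679/256

1679/256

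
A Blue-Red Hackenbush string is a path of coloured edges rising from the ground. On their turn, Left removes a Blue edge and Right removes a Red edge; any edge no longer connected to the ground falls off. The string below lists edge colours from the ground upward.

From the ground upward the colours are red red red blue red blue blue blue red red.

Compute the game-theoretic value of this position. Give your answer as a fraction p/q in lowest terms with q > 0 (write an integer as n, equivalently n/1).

Build val(s[:k]) for k = 1..10, string s = red red red blue red blue blue blue red red.
val_1 [r]  L=[—]  R=[0]  gives -1
val_2 [rr]  L=[—]  R=[-1,0]  gives -2
val_3 [rrr]  L=[—]  R=[-2,-1,0]  gives -3
val_4 [rrrb]  L=[-3]  R=[-2,-1,0]  gives -5/2
val_5 [rrrbr]  L=[-3]  R=[-5/2,-2,-1,0]  gives -11/4
val_6 [rrrbrb]  L=[-3,-11/4]  R=[-5/2,-2,-1,0]  gives -21/8
val_7 [rrrbrbb]  L=[-3,-11/4,-21/8]  R=[-5/2,-2,-1,0]  gives -41/16
val_8 [rrrbrbbb]  L=[-3,-11/4,-21/8,-41/16]  R=[-5/2,-2,-1,0]  gives -81/32
val_9 [rrrbrbbbr]  L=[-3,-11/4,-21/8,-41/16]  R=[-81/32,-5/2,-2,-1,0]  gives -163/64
val_10 [rrrbrbbbrr]  L=[-3,-11/4,-21/8,-41/16]  R=[-163/64,-81/32,-5/2,-2,-1,0]  gives -327/128

-327/128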